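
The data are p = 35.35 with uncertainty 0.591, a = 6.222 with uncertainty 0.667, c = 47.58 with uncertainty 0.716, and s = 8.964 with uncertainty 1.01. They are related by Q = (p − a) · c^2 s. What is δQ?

Let u = p − a = 29.13. δu = √(δp² + δa²) = √(0.349 + 0.445) = 0.891, so δu/u = 0.0306.
Q is then a monomial in u, c, s:
δQ/Q = √((δu/u)² + (2·δc/c)² + (1·δs/s)²) = √(0.000936 + 0.000906 + 0.0127) = 0.121
Q = 591100, so δQ = 0.121 × 591100 = 71300.

71300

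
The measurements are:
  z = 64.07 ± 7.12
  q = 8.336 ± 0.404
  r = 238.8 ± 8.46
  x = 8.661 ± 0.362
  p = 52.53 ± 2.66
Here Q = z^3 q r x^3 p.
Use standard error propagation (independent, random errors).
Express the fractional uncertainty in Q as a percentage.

36.5%

Products/powers → add relative errors in quadrature, weighted by exponent:
  (3·δz/z)² = (3×0.111)² = 0.111;  (1·δq/q)² = (1×0.0485)² = 0.00235;  (1·δr/r)² = (1×0.0354)² = 0.00126;  (3·δx/x)² = (3×0.0418)² = 0.0157;  (1·δp/p)² = (1×0.0506)² = 0.00256
δQ/Q = √(0.133) = 0.365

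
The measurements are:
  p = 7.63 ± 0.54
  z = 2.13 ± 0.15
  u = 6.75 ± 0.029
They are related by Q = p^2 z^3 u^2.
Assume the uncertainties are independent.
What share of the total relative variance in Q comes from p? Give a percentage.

(δQ/Q)² = (2·δp/p)² + (3·δz/z)² + (2·δu/u)²
  p term: (2×0.0708)² = 0.0200
  z term: (3×0.0704)² = 0.0446
  u term: (2×0.00430)² = 7.38e-05
Total = 0.0647. Share from p = 0.0200/0.0647 = 0.309.

30.9%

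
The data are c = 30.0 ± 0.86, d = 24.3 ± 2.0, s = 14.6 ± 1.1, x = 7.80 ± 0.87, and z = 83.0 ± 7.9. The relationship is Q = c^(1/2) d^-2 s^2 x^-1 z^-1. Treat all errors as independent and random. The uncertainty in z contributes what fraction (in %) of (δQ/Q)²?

(δQ/Q)² = (½·δc/c)² + (-2·δd/d)² + (2·δs/s)² + (-1·δx/x)² + (-1·δz/z)²
  c term: (0.5×0.0287)² = 0.000205
  d term: (-2×0.0823)² = 0.0271
  s term: (2×0.0753)² = 0.0227
  x term: (-1×0.112)² = 0.0124
  z term: (-1×0.0952)² = 0.00906
Total = 0.0715. Share from z = 0.00906/0.0715 = 0.127.

12.7%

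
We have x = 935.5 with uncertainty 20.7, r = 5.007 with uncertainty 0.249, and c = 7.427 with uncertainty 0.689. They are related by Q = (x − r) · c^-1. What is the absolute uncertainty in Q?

12.0

Let u = x − r = 930.5. δu = √(δx² + δr²) = √(428 + 0.0620) = 20.7, so δu/u = 0.0222.
Q is then a monomial in u, c:
δQ/Q = √((δu/u)² + (-1·δc/c)²) = √(0.000495 + 0.00861) = 0.0954
Q = 125.3, so δQ = 0.0954 × 125.3 = 12.0.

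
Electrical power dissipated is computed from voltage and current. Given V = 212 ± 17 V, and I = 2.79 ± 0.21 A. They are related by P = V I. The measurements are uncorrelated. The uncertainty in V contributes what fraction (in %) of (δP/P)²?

53.2%

(δP/P)² = (1·δV/V)² + (1·δI/I)²
  V term: (1×0.0802)² = 0.00643
  I term: (1×0.0753)² = 0.00567
Total = 0.0121. Share from V = 0.00643/0.0121 = 0.532.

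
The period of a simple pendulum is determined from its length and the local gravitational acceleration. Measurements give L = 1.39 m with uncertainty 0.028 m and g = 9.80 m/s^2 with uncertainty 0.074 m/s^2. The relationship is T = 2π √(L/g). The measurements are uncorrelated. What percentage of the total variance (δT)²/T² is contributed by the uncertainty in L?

(δT/T)² = (½·δL/L)² + (−½·δg/g)²
  L term: (0.5×0.0201)² = 0.000101
  g term: (-0.5×0.00755)² = 1.43e-05
Total = 0.000116. Share from L = 0.000101/0.000116 = 0.877.

87.7%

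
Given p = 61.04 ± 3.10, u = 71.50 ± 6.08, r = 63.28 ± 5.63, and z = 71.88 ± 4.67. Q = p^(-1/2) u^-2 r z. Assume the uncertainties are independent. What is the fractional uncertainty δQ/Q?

Relative error in a monomial: (δQ/Q)² = Σ (nᵢ · δxᵢ/xᵢ)².
  (−½·δp/p)² = (-0.5×0.0508)² = 0.000645;  (-2·δu/u)² = (-2×0.0850)² = 0.0289;  (1·δr/r)² = (1×0.0890)² = 0.00792;  (1·δz/z)² = (1×0.0650)² = 0.00422
δQ/Q = √(0.0417) = 0.204

0.204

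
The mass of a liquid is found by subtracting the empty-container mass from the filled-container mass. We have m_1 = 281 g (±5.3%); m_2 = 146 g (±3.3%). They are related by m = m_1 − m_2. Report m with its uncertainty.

135 ± 15.7 g

Sums and differences: (δm)² = Σ (cᵢ δxᵢ)².
  (δm_1)² = 222;  (δm_2)² = 23.2
δm = √(245) = 15.7 g
m = 135 g.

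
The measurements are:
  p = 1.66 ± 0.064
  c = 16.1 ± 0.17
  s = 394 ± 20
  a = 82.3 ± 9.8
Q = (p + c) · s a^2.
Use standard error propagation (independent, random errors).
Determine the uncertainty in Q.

Let u = p + c = 17.8. δu = √(δp² + δc²) = √(0.00410 + 0.0289) = 0.182, so δu/u = 0.0102.
Q is then a monomial in u, s, a:
δQ/Q = √((δu/u)² + (1·δs/s)² + (2·δa/a)²) = √(0.000105 + 0.00258 + 0.0567) = 0.244
Q = 4.74e+07, so δQ = 0.244 × 4.74e+07 = 1.16e+07.

1.16e+07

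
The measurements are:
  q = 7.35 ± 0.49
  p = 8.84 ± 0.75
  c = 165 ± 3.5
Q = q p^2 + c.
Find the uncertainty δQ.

105

Let w = q·p^2 = 574. δw/w = √((1·δq/q)² + (2·δp/p)²) = √(0.00444 + 0.0288) = 0.182, so δw = 105.
Q = w + c: δQ = √(δw² + δc²) = √(11000 + 12.2) = 105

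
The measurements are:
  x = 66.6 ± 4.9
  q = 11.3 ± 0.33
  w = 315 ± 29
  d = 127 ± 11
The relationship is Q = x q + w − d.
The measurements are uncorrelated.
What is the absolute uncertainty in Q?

67.2

Let p = x·q = 753. δp/p = √((1·δx/x)² + (1·δq/q)²) = √(0.00541 + 0.000853) = 0.0792, so δp = 59.6.
Q = p + w − d: δQ = √(δp² + δw² + δd²) = √(3550 + 841 + 121) = 67.2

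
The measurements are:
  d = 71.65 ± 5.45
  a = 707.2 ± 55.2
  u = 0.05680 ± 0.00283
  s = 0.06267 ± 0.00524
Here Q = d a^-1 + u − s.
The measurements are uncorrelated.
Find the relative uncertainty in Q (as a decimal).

Let p = d·a^-1 = 0.1013. δp/p = √((1·δd/d)² + (-1·δa/a)²) = √(0.00579 + 0.00609) = 0.109, so δp = 0.0110.
Q = p + u − s: δQ = √(δp² + δu² + δs²) = √(0.000122 + 8.01e-06 + 2.75e-05) = 0.0125
Q = 0.09545, so δQ/Q = 0.0125/0.09545 = 0.131.

0.131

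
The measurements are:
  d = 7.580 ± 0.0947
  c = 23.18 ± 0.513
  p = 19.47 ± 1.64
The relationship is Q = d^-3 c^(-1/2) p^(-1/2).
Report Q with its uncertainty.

Each factor contributes (exponent × relative error)² to (δQ/Q)²:
  (-3·δd/d)² = (-3×0.0125)² = 0.00140;  (−½·δc/c)² = (-0.5×0.0221)² = 0.000122;  (−½·δp/p)² = (-0.5×0.0842)² = 0.00177
δQ/Q = √(0.00330) = 0.0575
Q = 0.0001081, so δQ = 0.0575 × 0.0001081 = 6.21e-06.

(1.081 ± 0.0621) × 10^-4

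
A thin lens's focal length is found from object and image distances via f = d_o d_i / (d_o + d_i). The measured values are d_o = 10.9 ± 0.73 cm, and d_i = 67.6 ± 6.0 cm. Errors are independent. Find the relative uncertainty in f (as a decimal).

0.0590

∂f/∂d_o = (d_i/(d_o+d_i))² = 0.742;  ∂f/∂d_i = (d_o/(d_o+d_i))² = 0.0193
δf = √((∂f/∂d_o · δd_o)² + (∂f/∂d_i · δd_i)²) = √(0.293 + 0.0134) = 0.554 cm
f = 9.39 cm, so δf/f = 0.554/9.39 = 0.0590.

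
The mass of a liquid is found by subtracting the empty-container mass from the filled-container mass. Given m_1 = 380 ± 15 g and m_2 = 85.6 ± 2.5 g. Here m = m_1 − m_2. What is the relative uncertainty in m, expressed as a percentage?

Absolute uncertainties add in quadrature for a linear combination:
  (δm_1)² = 225;  (δm_2)² = 6.25
δm = √(231) = 15.2 g
m = 294 g, so δm/m = 15.2/294 = 0.0517.

5.17%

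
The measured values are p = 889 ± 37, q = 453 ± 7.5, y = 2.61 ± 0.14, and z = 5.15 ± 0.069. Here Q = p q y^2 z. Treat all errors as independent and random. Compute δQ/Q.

0.117

For a monomial Q ∝ p, q, y^2, z, fractional errors add in quadrature:
  (1·δp/p)² = (1×0.0416)² = 0.00173;  (1·δq/q)² = (1×0.0166)² = 0.000274;  (2·δy/y)² = (2×0.0536)² = 0.0115;  (1·δz/z)² = (1×0.0134)² = 0.000180
δQ/Q = √(0.0137) = 0.117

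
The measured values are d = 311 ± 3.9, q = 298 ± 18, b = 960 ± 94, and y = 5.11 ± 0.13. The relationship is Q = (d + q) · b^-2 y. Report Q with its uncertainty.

Let u = d + q = 609. δu = √(δd² + δq²) = √(15.2 + 324) = 18.4, so δu/u = 0.0302.
Q is then a monomial in u, b, y:
δQ/Q = √((δu/u)² + (-2·δb/b)² + (1·δy/y)²) = √(0.000915 + 0.0384 + 0.000647) = 0.200
Q = 0.00338, so δQ = 0.200 × 0.00338 = 0.000675.

0.00338 ± 0.000675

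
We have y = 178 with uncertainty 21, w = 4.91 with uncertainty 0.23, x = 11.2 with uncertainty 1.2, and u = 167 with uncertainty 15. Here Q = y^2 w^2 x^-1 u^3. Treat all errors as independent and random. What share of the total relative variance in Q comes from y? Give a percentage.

(δQ/Q)² = (2·δy/y)² + (2·δw/w)² + (-1·δx/x)² + (3·δu/u)²
  y term: (2×0.118)² = 0.0557
  w term: (2×0.0468)² = 0.00878
  x term: (-1×0.107)² = 0.0115
  u term: (3×0.0898)² = 0.0726
Total = 0.149. Share from y = 0.0557/0.149 = 0.375.

37.5%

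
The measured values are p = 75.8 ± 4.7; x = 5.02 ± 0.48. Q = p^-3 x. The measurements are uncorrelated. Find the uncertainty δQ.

Each factor contributes (exponent × relative error)² to (δQ/Q)²:
  (-3·δp/p)² = (-3×0.0620)² = 0.0346;  (1·δx/x)² = (1×0.0956)² = 0.00914
δQ/Q = √(0.0437) = 0.209
Q = 1.15e-05, so δQ = 0.209 × 1.15e-05 = 2.41e-06.

2.41e-06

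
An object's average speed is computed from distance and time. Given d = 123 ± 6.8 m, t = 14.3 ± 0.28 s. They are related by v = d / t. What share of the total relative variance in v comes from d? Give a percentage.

88.9%

(δv/v)² = (1·δd/d)² + (-1·δt/t)²
  d term: (1×0.0553)² = 0.00306
  t term: (-1×0.0196)² = 0.000383
Total = 0.00344. Share from d = 0.00306/0.00344 = 0.889.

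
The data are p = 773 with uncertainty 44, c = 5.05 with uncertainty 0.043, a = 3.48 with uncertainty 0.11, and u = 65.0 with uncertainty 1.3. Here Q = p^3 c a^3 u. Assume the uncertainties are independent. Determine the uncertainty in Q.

Q is a product of powers, so relative uncertainties combine in quadrature:
  (3·δp/p)² = (3×0.0569)² = 0.0292;  (1·δc/c)² = (1×0.00851)² = 7.25e-05;  (3·δa/a)² = (3×0.0316)² = 0.00899;  (1·δu/u)² = (1×0.0200)² = 0.000400
δQ/Q = √(0.0386) = 0.197
Q = 6.39e+12, so δQ = 0.197 × 6.39e+12 = 1.26e+12.

1.26e+12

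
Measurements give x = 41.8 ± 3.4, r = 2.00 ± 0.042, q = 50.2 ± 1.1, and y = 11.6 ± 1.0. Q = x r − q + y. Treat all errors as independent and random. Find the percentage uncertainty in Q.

Let p = x·r = 83.6. δp/p = √((1·δx/x)² + (1·δr/r)²) = √(0.00662 + 0.000441) = 0.0840, so δp = 7.02.
Q = p − q + y: δQ = √(δp² + δq² + δy²) = √(49.3 + 1.21 + 1.00) = 7.18
Q = 45.0, so δQ/Q = 7.18/45.0 = 0.160.

16.0%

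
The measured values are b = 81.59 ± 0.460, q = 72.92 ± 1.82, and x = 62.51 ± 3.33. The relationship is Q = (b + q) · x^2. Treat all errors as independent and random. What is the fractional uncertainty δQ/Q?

0.107

Let u = b + q = 154.5. δu = √(δb² + δq²) = √(0.212 + 3.31) = 1.88, so δu/u = 0.0121.
Q is then a monomial in u, x:
δQ/Q = √((δu/u)² + (2·δx/x)²) = √(0.000148 + 0.0114) = 0.107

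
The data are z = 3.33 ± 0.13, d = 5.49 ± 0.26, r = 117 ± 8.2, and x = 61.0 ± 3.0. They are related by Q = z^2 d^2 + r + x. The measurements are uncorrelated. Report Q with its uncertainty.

512 ± 41.9

Let p = z^2·d^2 = 334. δp/p = √((2·δz/z)² + (2·δd/d)²) = √(0.00610 + 0.00897) = 0.123, so δp = 41.0.
Q = p + r + x: δQ = √(δp² + δr² + δx²) = √(1680 + 67.2 + 9.00) = 41.9
Q = 512.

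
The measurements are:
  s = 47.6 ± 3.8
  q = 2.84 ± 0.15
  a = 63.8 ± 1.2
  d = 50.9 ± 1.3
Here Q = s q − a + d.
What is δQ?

13.1

Let p = s·q = 135. δp/p = √((1·δs/s)² + (1·δq/q)²) = √(0.00637 + 0.00279) = 0.0957, so δp = 12.9.
Q = p − a + d: δQ = √(δp² + δa² + δd²) = √(167 + 1.44 + 1.69) = 13.1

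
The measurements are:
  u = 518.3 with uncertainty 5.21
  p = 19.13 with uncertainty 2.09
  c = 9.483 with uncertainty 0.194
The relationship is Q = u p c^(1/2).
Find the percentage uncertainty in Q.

Products/powers → add relative errors in quadrature, weighted by exponent:
  (1·δu/u)² = (1×0.0101)² = 0.000101;  (1·δp/p)² = (1×0.109)² = 0.0119;  (½·δc/c)² = (0.5×0.0205)² = 0.000105
δQ/Q = √(0.0121) = 0.110

11.0%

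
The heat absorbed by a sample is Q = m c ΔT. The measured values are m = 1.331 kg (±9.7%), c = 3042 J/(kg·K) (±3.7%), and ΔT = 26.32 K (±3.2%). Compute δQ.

11600 J

Products/powers → add relative errors in quadrature, weighted by exponent:
  (1·δm/m)² = (1×0.0970)² = 0.00941;  (1·δc/c)² = (1×0.0370)² = 0.00137;  (1·δΔT/ΔT)² = (1×0.0320)² = 0.00102
δQ/Q = √(0.0118) = 0.109
Q = 106600 J, so δQ = 0.109 × 106600 = 11600 J.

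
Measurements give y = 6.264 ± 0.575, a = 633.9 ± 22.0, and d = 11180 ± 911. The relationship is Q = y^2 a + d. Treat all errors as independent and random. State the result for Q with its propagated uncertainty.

Let p = y^2·a = 24870. δp/p = √((2·δy/y)² + (1·δa/a)²) = √(0.0337 + 0.00120) = 0.187, so δp = 4650.
Q = p + d: δQ = √(δp² + δd²) = √(2.16e+07 + 8.3e+05) = 4740
Q = 36050.

36050 ± 4740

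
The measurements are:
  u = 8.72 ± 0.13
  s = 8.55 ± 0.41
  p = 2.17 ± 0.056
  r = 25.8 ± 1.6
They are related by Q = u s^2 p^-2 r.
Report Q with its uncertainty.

3490 ± 441

Products/powers → add relative errors in quadrature, weighted by exponent:
  (1·δu/u)² = (1×0.0149)² = 0.000222;  (2·δs/s)² = (2×0.0480)² = 0.00920;  (-2·δp/p)² = (-2×0.0258)² = 0.00266;  (1·δr/r)² = (1×0.0620)² = 0.00385
δQ/Q = √(0.0159) = 0.126
Q = 3490, so δQ = 0.126 × 3490 = 441.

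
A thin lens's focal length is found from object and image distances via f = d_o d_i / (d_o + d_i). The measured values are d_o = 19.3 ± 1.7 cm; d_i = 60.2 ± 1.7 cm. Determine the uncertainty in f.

∂f/∂d_o = (d_i/(d_o+d_i))² = 0.573;  ∂f/∂d_i = (d_o/(d_o+d_i))² = 0.0589
δf = √((∂f/∂d_o · δd_o)² + (∂f/∂d_i · δd_i)²) = √(0.950 + 0.0100) = 0.980 cm

0.980 cm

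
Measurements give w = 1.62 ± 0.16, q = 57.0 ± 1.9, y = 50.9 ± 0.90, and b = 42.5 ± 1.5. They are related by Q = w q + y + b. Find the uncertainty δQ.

Let p = w·q = 92.3. δp/p = √((1·δw/w)² + (1·δq/q)²) = √(0.00975 + 0.00111) = 0.104, so δp = 9.63.
Q = p + y + b: δQ = √(δp² + δy² + δb²) = √(92.6 + 0.810 + 2.25) = 9.78

9.78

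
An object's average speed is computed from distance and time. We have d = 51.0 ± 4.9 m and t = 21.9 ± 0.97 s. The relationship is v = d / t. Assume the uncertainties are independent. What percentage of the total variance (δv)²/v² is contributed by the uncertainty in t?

(δv/v)² = (1·δd/d)² + (-1·δt/t)²
  d term: (1×0.0961)² = 0.00923
  t term: (-1×0.0443)² = 0.00196
Total = 0.0112. Share from t = 0.00196/0.0112 = 0.175.

17.5%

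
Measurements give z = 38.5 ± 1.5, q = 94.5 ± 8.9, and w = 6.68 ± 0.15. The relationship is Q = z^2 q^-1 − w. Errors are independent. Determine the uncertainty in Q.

Let p = z^2·q^-1 = 15.7. δp/p = √((2·δz/z)² + (-1·δq/q)²) = √(0.00607 + 0.00887) = 0.122, so δp = 1.92.
Q = p − w: δQ = √(δp² + δw²) = √(3.68 + 0.0225) = 1.92

1.92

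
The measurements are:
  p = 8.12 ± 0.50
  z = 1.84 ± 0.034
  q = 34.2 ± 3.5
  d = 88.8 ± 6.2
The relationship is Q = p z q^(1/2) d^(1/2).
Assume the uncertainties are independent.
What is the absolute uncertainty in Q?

73.5

Since Q is a product/quotient, work with relative uncertainties:
  (1·δp/p)² = (1×0.0616)² = 0.00379;  (1·δz/z)² = (1×0.0185)² = 0.000341;  (½·δq/q)² = (0.5×0.102)² = 0.00262;  (½·δd/d)² = (0.5×0.0698)² = 0.00122
δQ/Q = √(0.00797) = 0.0893
Q = 823, so δQ = 0.0893 × 823 = 73.5.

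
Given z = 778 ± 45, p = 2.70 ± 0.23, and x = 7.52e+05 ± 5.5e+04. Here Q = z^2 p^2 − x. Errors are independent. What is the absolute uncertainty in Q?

9.1e+05

Let w = z^2·p^2 = 4.41e+06. δw/w = √((2·δz/z)² + (2·δp/p)²) = √(0.0134 + 0.0290) = 0.206, so δw = 9.09e+05.
Q = w − x: δQ = √(δw² + δx²) = √(8.26e+11 + 3.02e+09) = 9.1e+05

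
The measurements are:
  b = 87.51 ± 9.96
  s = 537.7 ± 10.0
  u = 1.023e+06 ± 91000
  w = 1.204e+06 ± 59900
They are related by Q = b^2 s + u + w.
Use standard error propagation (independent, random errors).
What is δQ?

9.47e+05

Let p = b^2·s = 4.118e+06. δp/p = √((2·δb/b)² + (1·δs/s)²) = √(0.0518 + 0.000346) = 0.228, so δp = 9.4e+05.
Q = p + u + w: δQ = √(δp² + δu² + δw²) = √(8.84e+11 + 8.28e+09 + 3.59e+09) = 9.47e+05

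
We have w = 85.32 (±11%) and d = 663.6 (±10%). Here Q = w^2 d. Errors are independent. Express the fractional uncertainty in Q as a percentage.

Q is a product of powers, so relative uncertainties combine in quadrature:
  (2·δw/w)² = (2×0.110)² = 0.0484;  (1·δd/d)² = (1×0.100)² = 0.0100
δQ/Q = √(0.0584) = 0.242

24.2%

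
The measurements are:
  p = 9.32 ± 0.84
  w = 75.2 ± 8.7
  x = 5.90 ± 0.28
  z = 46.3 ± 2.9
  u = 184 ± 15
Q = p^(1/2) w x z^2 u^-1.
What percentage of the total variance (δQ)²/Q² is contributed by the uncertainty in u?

16.6%

(δQ/Q)² = (½·δp/p)² + (1·δw/w)² + (1·δx/x)² + (2·δz/z)² + (-1·δu/u)²
  p term: (0.5×0.0901)² = 0.00203
  w term: (1×0.116)² = 0.0134
  x term: (1×0.0475)² = 0.00225
  z term: (2×0.0626)² = 0.0157
  u term: (-1×0.0815)² = 0.00665
Total = 0.0400. Share from u = 0.00665/0.0400 = 0.166.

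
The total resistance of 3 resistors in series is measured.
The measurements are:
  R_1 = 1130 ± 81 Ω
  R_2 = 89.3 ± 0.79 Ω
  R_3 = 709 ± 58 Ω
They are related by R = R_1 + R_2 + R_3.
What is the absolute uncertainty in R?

99.6 Ω

R is a linear combination, so absolute uncertainties add in quadrature:
  (δR_1)² = 6560;  (δR_2)² = 0.624;  (δR_3)² = 3360
δR = √(9930) = 99.6 Ω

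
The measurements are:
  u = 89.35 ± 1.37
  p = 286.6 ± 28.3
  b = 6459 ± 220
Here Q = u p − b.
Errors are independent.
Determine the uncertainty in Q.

2570

Let w = u·p = 25610. δw/w = √((1·δu/u)² + (1·δp/p)²) = √(0.000235 + 0.00975) = 0.0999, so δw = 2560.
Q = w − b: δQ = √(δw² + δb²) = √(6.55e+06 + 48400) = 2570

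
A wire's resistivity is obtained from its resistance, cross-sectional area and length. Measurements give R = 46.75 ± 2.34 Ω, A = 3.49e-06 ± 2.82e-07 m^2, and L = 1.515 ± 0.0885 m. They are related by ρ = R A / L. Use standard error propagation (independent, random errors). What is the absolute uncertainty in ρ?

1.2e-05 Ω·m

Relative error in a monomial: (δρ/ρ)² = Σ (nᵢ · δxᵢ/xᵢ)².
  (1·δR/R)² = (1×0.0501)² = 0.00251;  (1·δA/A)² = (1×0.0808)² = 0.00653;  (-1·δL/L)² = (-1×0.0584)² = 0.00341
δρ/ρ = √(0.0124) = 0.112
ρ = 0.0001077 Ω·m, so δρ = 0.112 × 0.0001077 = 1.2e-05 Ω·m.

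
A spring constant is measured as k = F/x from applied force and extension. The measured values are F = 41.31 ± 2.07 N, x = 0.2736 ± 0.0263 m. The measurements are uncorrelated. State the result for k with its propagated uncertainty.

151.0 ± 16.4 N/m

k is a product of powers, so relative uncertainties combine in quadrature:
  (1·δF/F)² = (1×0.0501)² = 0.00251;  (-1·δx/x)² = (-1×0.0961)² = 0.00924
δk/k = √(0.0118) = 0.108
k = 151.0 N/m, so δk = 0.108 × 151.0 = 16.4 N/m.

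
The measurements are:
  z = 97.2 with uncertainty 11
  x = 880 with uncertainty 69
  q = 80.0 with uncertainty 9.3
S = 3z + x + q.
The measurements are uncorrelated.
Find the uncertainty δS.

Each term contributes (cᵢ δxᵢ)² to (δS)²:
  (3·δz)² = 1090;  (δx)² = 4760;  (δq)² = 86.5
δS = √(5940) = 77.0

77.0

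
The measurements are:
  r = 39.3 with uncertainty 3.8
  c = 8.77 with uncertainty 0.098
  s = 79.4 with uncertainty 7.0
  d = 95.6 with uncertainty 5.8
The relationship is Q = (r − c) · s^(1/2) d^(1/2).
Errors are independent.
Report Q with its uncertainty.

Let u = r − c = 30.5. δu = √(δr² + δc²) = √(14.4 + 0.00960) = 3.80, so δu/u = 0.125.
Q is then a monomial in u, s, d:
δQ/Q = √((δu/u)² + (½·δs/s)² + (½·δd/d)²) = √(0.0155 + 0.00194 + 0.000920) = 0.136
Q = 2660, so δQ = 0.136 × 2660 = 360.

2660 ± 360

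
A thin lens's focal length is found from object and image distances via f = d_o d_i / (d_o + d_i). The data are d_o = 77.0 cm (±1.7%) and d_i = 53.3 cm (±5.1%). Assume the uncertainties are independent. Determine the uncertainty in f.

0.974 cm

∂f/∂d_o = (d_i/(d_o+d_i))² = 0.167;  ∂f/∂d_i = (d_o/(d_o+d_i))² = 0.349
δf = √((∂f/∂d_o · δd_o)² + (∂f/∂d_i · δd_i)²) = √(0.0480 + 0.901) = 0.974 cm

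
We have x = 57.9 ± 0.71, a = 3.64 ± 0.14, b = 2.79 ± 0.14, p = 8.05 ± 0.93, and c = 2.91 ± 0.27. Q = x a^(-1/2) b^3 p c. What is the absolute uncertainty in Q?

Q is a product of powers, so relative uncertainties combine in quadrature:
  (1·δx/x)² = (1×0.0123)² = 0.000150;  (−½·δa/a)² = (-0.5×0.0385)² = 0.000370;  (3·δb/b)² = (3×0.0502)² = 0.0227;  (1·δp/p)² = (1×0.116)² = 0.0133;  (1·δc/c)² = (1×0.0928)² = 0.00861
δQ/Q = √(0.0451) = 0.212
Q = 15400, so δQ = 0.212 × 15400 = 3280.

3280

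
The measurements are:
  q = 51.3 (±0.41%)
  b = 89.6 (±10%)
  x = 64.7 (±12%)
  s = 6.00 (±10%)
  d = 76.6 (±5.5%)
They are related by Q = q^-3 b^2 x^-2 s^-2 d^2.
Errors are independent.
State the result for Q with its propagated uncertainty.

0.00232 ± 0.000896

For a monomial Q ∝ q^-3, b^2, x^-2, s^-2, d^2, fractional errors add in quadrature:
  (-3·δq/q)² = (-3×0.00410)² = 0.000151;  (2·δb/b)² = (2×0.100)² = 0.0400;  (-2·δx/x)² = (-2×0.120)² = 0.0576;  (-2·δs/s)² = (-2×0.100)² = 0.0400;  (2·δd/d)² = (2×0.0550)² = 0.0121
δQ/Q = √(0.150) = 0.387
Q = 0.00232, so δQ = 0.387 × 0.00232 = 0.000896.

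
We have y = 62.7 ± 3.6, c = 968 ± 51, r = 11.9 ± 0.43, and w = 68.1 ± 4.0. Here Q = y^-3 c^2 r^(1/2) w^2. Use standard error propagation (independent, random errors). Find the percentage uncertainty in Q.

23.4%

For a monomial Q ∝ y^-3, c^2, r^(1/2), w^2, fractional errors add in quadrature:
  (-3·δy/y)² = (-3×0.0574)² = 0.0297;  (2·δc/c)² = (2×0.0527)² = 0.0111;  (½·δr/r)² = (0.5×0.0361)² = 0.000326;  (2·δw/w)² = (2×0.0587)² = 0.0138
δQ/Q = √(0.0549) = 0.234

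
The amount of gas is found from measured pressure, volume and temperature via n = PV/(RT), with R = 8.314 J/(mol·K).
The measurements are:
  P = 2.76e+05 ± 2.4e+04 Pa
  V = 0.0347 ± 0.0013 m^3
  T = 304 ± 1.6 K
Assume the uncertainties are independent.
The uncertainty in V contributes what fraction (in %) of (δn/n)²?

(δn/n)² = (1·δP/P)² + (1·δV/V)² + (-1·δT/T)²
  P term: (1×0.0870)² = 0.00756
  V term: (1×0.0375)² = 0.00140
  T term: (-1×0.00526)² = 2.77e-05
Total = 0.00899. Share from V = 0.00140/0.00899 = 0.156.

15.6%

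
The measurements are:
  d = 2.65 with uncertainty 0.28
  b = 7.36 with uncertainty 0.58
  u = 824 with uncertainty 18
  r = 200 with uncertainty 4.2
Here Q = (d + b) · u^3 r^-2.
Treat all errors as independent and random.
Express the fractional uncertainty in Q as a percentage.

10.1%

Let w = d + b = 10.0. δw = √(δd² + δb²) = √(0.0784 + 0.336) = 0.644, so δw/w = 0.0643.
Q is then a monomial in w, u, r:
δQ/Q = √((δw/w)² + (3·δu/u)² + (-2·δr/r)²) = √(0.00414 + 0.00429 + 0.00176) = 0.101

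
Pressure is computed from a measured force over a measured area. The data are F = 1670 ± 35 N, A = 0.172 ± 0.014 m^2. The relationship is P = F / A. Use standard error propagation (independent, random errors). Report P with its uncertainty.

Relative error in a monomial: (δP/P)² = Σ (nᵢ · δxᵢ/xᵢ)².
  (1·δF/F)² = (1×0.0210)² = 0.000439;  (-1·δA/A)² = (-1×0.0814)² = 0.00663
δP/P = √(0.00706) = 0.0841
P = 9710 Pa, so δP = 0.0841 × 9710 = 816 Pa.

9710 ± 816 Pa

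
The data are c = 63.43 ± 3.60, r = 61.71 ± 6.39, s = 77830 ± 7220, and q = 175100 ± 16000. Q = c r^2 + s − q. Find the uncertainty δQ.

Let p = c·r^2 = 241500. δp/p = √((1·δc/c)² + (2·δr/r)²) = √(0.00322 + 0.0429) = 0.215, so δp = 51900.
Q = p + s − q: δQ = √(δp² + δs² + δq²) = √(2.69e+09 + 5.21e+07 + 2.56e+08) = 54800

54800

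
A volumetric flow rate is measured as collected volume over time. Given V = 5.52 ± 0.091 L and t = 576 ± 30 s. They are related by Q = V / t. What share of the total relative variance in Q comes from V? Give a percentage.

9.11%

(δQ/Q)² = (1·δV/V)² + (-1·δt/t)²
  V term: (1×0.0165)² = 0.000272
  t term: (-1×0.0521)² = 0.00271
Total = 0.00298. Share from V = 0.000272/0.00298 = 0.0911.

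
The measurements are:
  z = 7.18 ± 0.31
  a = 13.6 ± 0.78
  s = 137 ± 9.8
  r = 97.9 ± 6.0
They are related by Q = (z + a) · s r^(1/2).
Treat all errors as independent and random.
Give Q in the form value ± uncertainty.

28200 ± 2470

Let u = z + a = 20.8. δu = √(δz² + δa²) = √(0.0961 + 0.608) = 0.839, so δu/u = 0.0404.
Q is then a monomial in u, s, r:
δQ/Q = √((δu/u)² + (1·δs/s)² + (½·δr/r)²) = √(0.00163 + 0.00512 + 0.000939) = 0.0877
Q = 28200, so δQ = 0.0877 × 28200 = 2470.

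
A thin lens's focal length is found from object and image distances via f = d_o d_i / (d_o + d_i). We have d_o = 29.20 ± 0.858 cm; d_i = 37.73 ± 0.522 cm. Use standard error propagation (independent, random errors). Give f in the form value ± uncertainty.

∂f/∂d_o = (d_i/(d_o+d_i))² = 0.318;  ∂f/∂d_i = (d_o/(d_o+d_i))² = 0.190
δf = √((∂f/∂d_o · δd_o)² + (∂f/∂d_i · δd_i)²) = √(0.0743 + 0.00987) = 0.290 cm
f = 16.46 cm.

16.46 ± 0.290 cm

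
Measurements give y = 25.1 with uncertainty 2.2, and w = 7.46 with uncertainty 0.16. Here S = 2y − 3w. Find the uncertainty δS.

4.43

For a sum/difference, combine absolute errors in quadrature:
  (2·δy)² = 19.4;  (3·δw)² = 0.230
δS = √(19.6) = 4.43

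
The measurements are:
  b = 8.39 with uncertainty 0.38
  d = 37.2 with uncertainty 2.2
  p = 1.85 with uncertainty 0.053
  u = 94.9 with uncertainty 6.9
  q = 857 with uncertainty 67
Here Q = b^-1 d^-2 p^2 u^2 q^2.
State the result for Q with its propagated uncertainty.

Relative error in a monomial: (δQ/Q)² = Σ (nᵢ · δxᵢ/xᵢ)².
  (-1·δb/b)² = (-1×0.0453)² = 0.00205;  (-2·δd/d)² = (-2×0.0591)² = 0.0140;  (2·δp/p)² = (2×0.0286)² = 0.00328;  (2·δu/u)² = (2×0.0727)² = 0.0211;  (2·δq/q)² = (2×0.0782)² = 0.0244
δQ/Q = √(0.0649) = 0.255
Q = 1.95e+06, so δQ = 0.255 × 1.95e+06 = 4.97e+05.

(1.95 ± 0.497) × 10^6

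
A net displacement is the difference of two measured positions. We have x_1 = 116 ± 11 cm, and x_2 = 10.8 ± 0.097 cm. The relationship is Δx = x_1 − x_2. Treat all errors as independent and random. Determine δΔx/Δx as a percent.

For a sum/difference, combine absolute errors in quadrature:
  (δx_1)² = 121;  (δx_2)² = 0.00941
δΔx = √(121) = 11.0 cm
Δx = 105 cm, so δΔx/Δx = 11.0/105 = 0.105.

10.5%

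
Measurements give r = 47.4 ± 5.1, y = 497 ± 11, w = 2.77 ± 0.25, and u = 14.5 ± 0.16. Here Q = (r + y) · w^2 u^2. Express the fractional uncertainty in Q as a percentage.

18.3%

Let h = r + y = 544. δh = √(δr² + δy²) = √(26.0 + 121) = 12.1, so δh/h = 0.0223.
Q is then a monomial in h, w, u:
δQ/Q = √((δh/h)² + (2·δw/w)² + (2·δu/u)²) = √(0.000496 + 0.0326 + 0.000487) = 0.183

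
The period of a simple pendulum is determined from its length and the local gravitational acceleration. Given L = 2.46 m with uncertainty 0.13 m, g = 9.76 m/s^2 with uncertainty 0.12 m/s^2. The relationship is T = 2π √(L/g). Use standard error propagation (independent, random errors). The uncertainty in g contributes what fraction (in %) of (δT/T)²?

(δT/T)² = (½·δL/L)² + (−½·δg/g)²
  L term: (0.5×0.0528)² = 0.000698
  g term: (-0.5×0.0123)² = 3.78e-05
Total = 0.000736. Share from g = 3.78e-05/0.000736 = 0.0514.

5.14%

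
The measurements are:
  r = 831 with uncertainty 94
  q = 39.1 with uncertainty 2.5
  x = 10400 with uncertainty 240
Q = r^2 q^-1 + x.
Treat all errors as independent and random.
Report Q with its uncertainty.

Let p = r^2·q^-1 = 17700. δp/p = √((2·δr/r)² + (-1·δq/q)²) = √(0.0512 + 0.00409) = 0.235, so δp = 4150.
Q = p + x: δQ = √(δp² + δx²) = √(1.72e+07 + 57600) = 4160
Q = 28100.

28100 ± 4160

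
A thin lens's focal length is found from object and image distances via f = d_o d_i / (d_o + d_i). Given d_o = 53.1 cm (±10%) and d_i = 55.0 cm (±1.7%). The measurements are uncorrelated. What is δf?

1.39 cm

∂f/∂d_o = (d_i/(d_o+d_i))² = 0.259;  ∂f/∂d_i = (d_o/(d_o+d_i))² = 0.241
δf = √((∂f/∂d_o · δd_o)² + (∂f/∂d_i · δd_i)²) = √(1.89 + 0.0509) = 1.39 cm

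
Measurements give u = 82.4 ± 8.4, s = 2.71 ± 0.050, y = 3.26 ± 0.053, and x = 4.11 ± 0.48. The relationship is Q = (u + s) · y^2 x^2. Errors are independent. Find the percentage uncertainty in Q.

25.6%

Let w = u + s = 85.1. δw = √(δu² + δs²) = √(70.6 + 0.00250) = 8.40, so δw/w = 0.0987.
Q is then a monomial in w, y, x:
δQ/Q = √((δw/w)² + (2·δy/y)² + (2·δx/x)²) = √(0.00974 + 0.00106 + 0.0546) = 0.256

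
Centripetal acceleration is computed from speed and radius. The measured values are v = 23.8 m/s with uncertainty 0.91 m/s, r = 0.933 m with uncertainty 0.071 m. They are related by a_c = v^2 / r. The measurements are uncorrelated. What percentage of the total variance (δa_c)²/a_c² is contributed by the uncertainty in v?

(δa_c/a_c)² = (2·δv/v)² + (-1·δr/r)²
  v term: (2×0.0382)² = 0.00585
  r term: (-1×0.0761)² = 0.00579
Total = 0.0116. Share from v = 0.00585/0.0116 = 0.502.

50.2%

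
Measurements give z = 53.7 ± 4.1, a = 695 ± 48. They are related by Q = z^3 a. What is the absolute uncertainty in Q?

Relative error in a monomial: (δQ/Q)² = Σ (nᵢ · δxᵢ/xᵢ)².
  (3·δz/z)² = (3×0.0764)² = 0.0525;  (1·δa/a)² = (1×0.0691)² = 0.00477
δQ/Q = √(0.0572) = 0.239
Q = 1.08e+08, so δQ = 0.239 × 1.08e+08 = 2.57e+07.

2.57e+07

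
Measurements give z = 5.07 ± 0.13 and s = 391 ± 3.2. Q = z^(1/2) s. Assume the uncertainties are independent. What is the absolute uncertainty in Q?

13.4

Since Q is a product/quotient, work with relative uncertainties:
  (½·δz/z)² = (0.5×0.0256)² = 0.000164;  (1·δs/s)² = (1×0.00818)² = 6.7e-05
δQ/Q = √(0.000231) = 0.0152
Q = 880, so δQ = 0.0152 × 880 = 13.4.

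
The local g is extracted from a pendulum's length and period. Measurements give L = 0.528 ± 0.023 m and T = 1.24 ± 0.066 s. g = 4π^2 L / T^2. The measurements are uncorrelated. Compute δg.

1.56 m/s^2

For a monomial g ∝ L, T^-2, fractional errors add in quadrature:
  (1·δL/L)² = (1×0.0436)² = 0.00190;  (-2·δT/T)² = (-2×0.0532)² = 0.0113
δg/g = √(0.0132) = 0.115
g = 13.6 m/s^2, so δg = 0.115 × 13.6 = 1.56 m/s^2.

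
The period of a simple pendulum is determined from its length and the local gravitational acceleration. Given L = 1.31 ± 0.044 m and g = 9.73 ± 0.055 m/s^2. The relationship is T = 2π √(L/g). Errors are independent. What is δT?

0.0393 s

Products/powers → add relative errors in quadrature, weighted by exponent:
  (½·δL/L)² = (0.5×0.0336)² = 0.000282;  (−½·δg/g)² = (-0.5×0.00565)² = 7.99e-06
δT/T = √(0.000290) = 0.0170
T = 2.31 s, so δT = 0.0170 × 2.31 = 0.0393 s.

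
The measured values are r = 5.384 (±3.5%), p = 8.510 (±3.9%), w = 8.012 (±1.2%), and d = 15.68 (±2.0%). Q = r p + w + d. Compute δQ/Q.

Let h = r·p = 45.82. δh/h = √((1·δr/r)² + (1·δp/p)²) = √(0.00123 + 0.00152) = 0.0524, so δh = 2.40.
Q = h + w + d: δQ = √(δh² + δw² + δd²) = √(5.76 + 0.00924 + 0.0983) = 2.42
Q = 69.51, so δQ/Q = 2.42/69.51 = 0.0349.

0.0349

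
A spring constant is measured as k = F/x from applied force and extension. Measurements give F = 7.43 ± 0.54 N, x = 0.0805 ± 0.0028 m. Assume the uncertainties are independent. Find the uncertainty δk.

7.44 N/m

Products/powers → add relative errors in quadrature, weighted by exponent:
  (1·δF/F)² = (1×0.0727)² = 0.00528;  (-1·δx/x)² = (-1×0.0348)² = 0.00121
δk/k = √(0.00649) = 0.0806
k = 92.3 N/m, so δk = 0.0806 × 92.3 = 7.44 N/m.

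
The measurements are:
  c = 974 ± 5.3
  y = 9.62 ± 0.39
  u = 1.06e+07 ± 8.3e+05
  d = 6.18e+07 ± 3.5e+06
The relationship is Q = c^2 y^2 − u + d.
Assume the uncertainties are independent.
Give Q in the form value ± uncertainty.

(1.39 ± 0.0803) × 10^8

Let p = c^2·y^2 = 8.78e+07. δp/p = √((2·δc/c)² + (2·δy/y)²) = √(0.000118 + 0.00657) = 0.0818, so δp = 7.18e+06.
Q = p − u + d: δQ = √(δp² + δu² + δd²) = √(5.16e+13 + 6.89e+11 + 1.22e+13) = 8.03e+06
Q = 1.39e+08.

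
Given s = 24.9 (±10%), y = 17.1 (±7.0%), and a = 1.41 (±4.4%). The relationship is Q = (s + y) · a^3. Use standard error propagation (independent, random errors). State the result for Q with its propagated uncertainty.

118 ± 17.4

Let u = s + y = 42.0. δu = √(δs² + δy²) = √(6.20 + 1.43) = 2.76, so δu/u = 0.0658.
Q is then a monomial in u, a:
δQ/Q = √((δu/u)² + (3·δa/a)²) = √(0.00433 + 0.0174) = 0.147
Q = 118, so δQ = 0.147 × 118 = 17.4.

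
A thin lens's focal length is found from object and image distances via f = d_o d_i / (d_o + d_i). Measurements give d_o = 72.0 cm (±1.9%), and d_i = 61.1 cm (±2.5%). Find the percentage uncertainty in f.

1.61%

∂f/∂d_o = (d_i/(d_o+d_i))² = 0.211;  ∂f/∂d_i = (d_o/(d_o+d_i))² = 0.293
δf = √((∂f/∂d_o · δd_o)² + (∂f/∂d_i · δd_i)²) = √(0.0831 + 0.200) = 0.532 cm
f = 33.1 cm, so δf/f = 0.532/33.1 = 0.0161.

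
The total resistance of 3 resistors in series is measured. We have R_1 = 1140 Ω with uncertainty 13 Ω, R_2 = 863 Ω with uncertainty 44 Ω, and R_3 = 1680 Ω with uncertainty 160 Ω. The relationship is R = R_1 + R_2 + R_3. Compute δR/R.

0.0452

Sums and differences: (δR)² = Σ (cᵢ δxᵢ)².
  (δR_1)² = 169;  (δR_2)² = 1940;  (δR_3)² = 25600
δR = √(27700) = 166 Ω
R = 3680 Ω, so δR/R = 166/3680 = 0.0452.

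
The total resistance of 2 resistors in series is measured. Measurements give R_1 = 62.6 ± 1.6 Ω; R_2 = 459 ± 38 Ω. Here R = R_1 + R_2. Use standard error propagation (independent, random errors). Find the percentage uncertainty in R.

7.29%

R is a linear combination, so absolute uncertainties add in quadrature:
  (δR_1)² = 2.56;  (δR_2)² = 1440
δR = √(1450) = 38.0 Ω
R = 522 Ω, so δR/R = 38.0/522 = 0.0729.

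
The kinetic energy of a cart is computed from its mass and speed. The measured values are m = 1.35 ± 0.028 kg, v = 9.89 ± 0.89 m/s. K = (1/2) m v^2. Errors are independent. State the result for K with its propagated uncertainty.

66.0 ± 12.0 J

Each factor contributes (exponent × relative error)² to (δK/K)²:
  (1·δm/m)² = (1×0.0207)² = 0.000430;  (2·δv/v)² = (2×0.0900)² = 0.0324
δK/K = √(0.0328) = 0.181
K = 66.0 J, so δK = 0.181 × 66.0 = 12.0 J.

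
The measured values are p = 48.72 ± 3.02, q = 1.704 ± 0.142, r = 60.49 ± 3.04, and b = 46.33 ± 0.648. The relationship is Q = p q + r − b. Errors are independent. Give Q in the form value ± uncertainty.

97.18 ± 9.17

Let w = p·q = 83.02. δw/w = √((1·δp/p)² + (1·δq/q)²) = √(0.00384 + 0.00694) = 0.104, so δw = 8.62.
Q = w + r − b: δQ = √(δw² + δr² + δb²) = √(74.3 + 9.24 + 0.420) = 9.17
Q = 97.18.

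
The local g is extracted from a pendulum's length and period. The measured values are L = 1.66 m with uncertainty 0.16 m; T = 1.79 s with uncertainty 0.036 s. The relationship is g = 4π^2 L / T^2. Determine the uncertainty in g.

2.14 m/s^2

For a monomial g ∝ L, T^-2, fractional errors add in quadrature:
  (1·δL/L)² = (1×0.0964)² = 0.00929;  (-2·δT/T)² = (-2×0.0201)² = 0.00162
δg/g = √(0.0109) = 0.104
g = 20.5 m/s^2, so δg = 0.104 × 20.5 = 2.14 m/s^2.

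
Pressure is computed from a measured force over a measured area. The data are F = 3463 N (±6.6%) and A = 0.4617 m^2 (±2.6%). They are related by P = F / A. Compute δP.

532 Pa

Products/powers → add relative errors in quadrature, weighted by exponent:
  (1·δF/F)² = (1×0.0660)² = 0.00436;  (-1·δA/A)² = (-1×0.0260)² = 0.000676
δP/P = √(0.00503) = 0.0709
P = 7501 Pa, so δP = 0.0709 × 7501 = 532 Pa.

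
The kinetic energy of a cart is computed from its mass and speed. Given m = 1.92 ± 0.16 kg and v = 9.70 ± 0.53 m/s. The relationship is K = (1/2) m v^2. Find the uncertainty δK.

Relative error in a monomial: (δK/K)² = Σ (nᵢ · δxᵢ/xᵢ)².
  (1·δm/m)² = (1×0.0833)² = 0.00694;  (2·δv/v)² = (2×0.0546)² = 0.0119
δK/K = √(0.0189) = 0.137
K = 90.3 J, so δK = 0.137 × 90.3 = 12.4 J.

12.4 J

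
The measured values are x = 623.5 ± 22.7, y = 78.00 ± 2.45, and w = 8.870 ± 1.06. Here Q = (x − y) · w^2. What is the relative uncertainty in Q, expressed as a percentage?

24.3%

Let u = x − y = 545.5. δu = √(δx² + δy²) = √(515 + 6.00) = 22.8, so δu/u = 0.0419.
Q is then a monomial in u, w:
δQ/Q = √((δu/u)² + (2·δw/w)²) = √(0.00175 + 0.0571) = 0.243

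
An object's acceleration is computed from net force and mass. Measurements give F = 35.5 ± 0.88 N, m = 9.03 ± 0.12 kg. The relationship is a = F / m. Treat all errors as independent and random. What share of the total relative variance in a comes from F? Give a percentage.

(δa/a)² = (1·δF/F)² + (-1·δm/m)²
  F term: (1×0.0248)² = 0.000614
  m term: (-1×0.0133)² = 0.000177
Total = 0.000791. Share from F = 0.000614/0.000791 = 0.777.

77.7%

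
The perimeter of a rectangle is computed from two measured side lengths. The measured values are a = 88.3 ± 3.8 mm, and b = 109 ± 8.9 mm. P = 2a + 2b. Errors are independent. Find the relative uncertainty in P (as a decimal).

Absolute uncertainties add in quadrature for a linear combination:
  (2·δa)² = 57.8;  (2·δb)² = 317
δP = √(375) = 19.4 mm
P = 395 mm, so δP/P = 19.4/395 = 0.0490.

0.0490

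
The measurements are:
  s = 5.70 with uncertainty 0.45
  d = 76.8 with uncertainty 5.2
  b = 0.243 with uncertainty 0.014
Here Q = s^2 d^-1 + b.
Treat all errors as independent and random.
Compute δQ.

0.0740

Let p = s^2·d^-1 = 0.423. δp/p = √((2·δs/s)² + (-1·δd/d)²) = √(0.0249 + 0.00458) = 0.172, so δp = 0.0727.
Q = p + b: δQ = √(δp² + δb²) = √(0.00528 + 0.000196) = 0.0740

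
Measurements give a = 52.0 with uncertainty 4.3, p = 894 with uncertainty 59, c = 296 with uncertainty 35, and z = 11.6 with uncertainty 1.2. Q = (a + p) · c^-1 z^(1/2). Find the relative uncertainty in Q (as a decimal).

0.143

Let u = a + p = 946. δu = √(δa² + δp²) = √(18.5 + 3480) = 59.2, so δu/u = 0.0625.
Q is then a monomial in u, c, z:
δQ/Q = √((δu/u)² + (-1·δc/c)² + (½·δz/z)²) = √(0.00391 + 0.0140 + 0.00268) = 0.143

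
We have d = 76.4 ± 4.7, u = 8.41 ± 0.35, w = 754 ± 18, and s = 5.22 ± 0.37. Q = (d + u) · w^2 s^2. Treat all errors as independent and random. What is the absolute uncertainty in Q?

2.1e+08

Let h = d + u = 84.8. δh = √(δd² + δu²) = √(22.1 + 0.122) = 4.71, so δh/h = 0.0556.
Q is then a monomial in h, w, s:
δQ/Q = √((δh/h)² + (2·δw/w)² + (2·δs/s)²) = √(0.00309 + 0.00228 + 0.0201) = 0.160
Q = 1.31e+09, so δQ = 0.160 × 1.31e+09 = 2.1e+08.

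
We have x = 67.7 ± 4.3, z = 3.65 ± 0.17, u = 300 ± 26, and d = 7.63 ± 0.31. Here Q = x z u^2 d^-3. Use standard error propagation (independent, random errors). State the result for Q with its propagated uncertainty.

Since Q is a product/quotient, work with relative uncertainties:
  (1·δx/x)² = (1×0.0635)² = 0.00403;  (1·δz/z)² = (1×0.0466)² = 0.00217;  (2·δu/u)² = (2×0.0867)² = 0.0300;  (-3·δd/d)² = (-3×0.0406)² = 0.0149
δQ/Q = √(0.0511) = 0.226
Q = 50100, so δQ = 0.226 × 50100 = 11300.

50100 ± 11300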